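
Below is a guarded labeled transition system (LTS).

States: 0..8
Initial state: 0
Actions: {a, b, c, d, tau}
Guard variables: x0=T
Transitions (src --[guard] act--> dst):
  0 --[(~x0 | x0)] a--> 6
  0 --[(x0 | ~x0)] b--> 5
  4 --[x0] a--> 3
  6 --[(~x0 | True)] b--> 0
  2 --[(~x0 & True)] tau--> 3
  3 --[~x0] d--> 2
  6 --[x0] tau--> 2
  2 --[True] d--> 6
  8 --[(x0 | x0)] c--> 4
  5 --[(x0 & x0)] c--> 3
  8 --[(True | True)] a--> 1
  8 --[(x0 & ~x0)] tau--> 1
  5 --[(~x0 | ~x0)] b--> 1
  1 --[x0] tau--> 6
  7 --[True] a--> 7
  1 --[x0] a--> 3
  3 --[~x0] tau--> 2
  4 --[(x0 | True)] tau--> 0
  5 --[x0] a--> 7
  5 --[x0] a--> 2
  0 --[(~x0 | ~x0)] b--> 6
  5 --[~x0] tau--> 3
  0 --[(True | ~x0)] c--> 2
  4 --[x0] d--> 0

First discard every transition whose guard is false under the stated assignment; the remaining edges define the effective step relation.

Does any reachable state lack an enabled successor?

Answer: DEADLOCK at state 3

Analysis:
R = {0,2,3,5,6,7}
  0: a→6  b→5  c→2  [3 out]
  2: d→6  [1 out]
  3: ∅  [deadlock]
  5: a→2  a→7  c→3  [3 out]
  6: b→0  tau→2  [2 out]
  7: a→7  [1 out]
trace reaching 3: b·c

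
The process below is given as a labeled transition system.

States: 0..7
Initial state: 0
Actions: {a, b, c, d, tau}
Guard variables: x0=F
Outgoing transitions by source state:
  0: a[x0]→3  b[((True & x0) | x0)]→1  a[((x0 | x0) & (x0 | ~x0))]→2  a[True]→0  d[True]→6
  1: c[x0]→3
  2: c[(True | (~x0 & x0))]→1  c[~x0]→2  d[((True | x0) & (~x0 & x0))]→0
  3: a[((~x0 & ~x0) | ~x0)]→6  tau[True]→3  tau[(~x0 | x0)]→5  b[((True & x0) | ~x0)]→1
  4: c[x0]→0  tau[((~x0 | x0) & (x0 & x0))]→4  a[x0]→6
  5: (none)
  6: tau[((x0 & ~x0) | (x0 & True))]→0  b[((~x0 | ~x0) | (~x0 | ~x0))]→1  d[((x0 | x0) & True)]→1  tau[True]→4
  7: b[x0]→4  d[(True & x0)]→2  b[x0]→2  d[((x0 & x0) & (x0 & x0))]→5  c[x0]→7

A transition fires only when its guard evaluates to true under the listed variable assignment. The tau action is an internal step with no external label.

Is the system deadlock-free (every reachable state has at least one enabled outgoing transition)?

Reachable = {0,1,4,6}
  0: a→0  d→6  [deg 2]
  1: ∅  [deadlock]
  4: ∅  [deadlock]
  6: b→1  tau→4  [deg 2]
Path to 1: d·b

Answer: DEADLOCK at state 1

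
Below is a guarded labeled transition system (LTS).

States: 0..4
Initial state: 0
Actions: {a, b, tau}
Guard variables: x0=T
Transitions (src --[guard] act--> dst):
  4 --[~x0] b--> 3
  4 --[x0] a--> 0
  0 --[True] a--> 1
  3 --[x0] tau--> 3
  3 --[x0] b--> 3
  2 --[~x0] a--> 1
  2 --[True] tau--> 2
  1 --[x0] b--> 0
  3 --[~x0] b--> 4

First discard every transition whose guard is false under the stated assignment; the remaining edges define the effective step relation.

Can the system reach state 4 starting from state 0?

6 transition(s) survive guard evaluation.
depth 0: {0}
depth 1: {1}  total {0,1}
R = {0,1}

Answer: UNREACHABLE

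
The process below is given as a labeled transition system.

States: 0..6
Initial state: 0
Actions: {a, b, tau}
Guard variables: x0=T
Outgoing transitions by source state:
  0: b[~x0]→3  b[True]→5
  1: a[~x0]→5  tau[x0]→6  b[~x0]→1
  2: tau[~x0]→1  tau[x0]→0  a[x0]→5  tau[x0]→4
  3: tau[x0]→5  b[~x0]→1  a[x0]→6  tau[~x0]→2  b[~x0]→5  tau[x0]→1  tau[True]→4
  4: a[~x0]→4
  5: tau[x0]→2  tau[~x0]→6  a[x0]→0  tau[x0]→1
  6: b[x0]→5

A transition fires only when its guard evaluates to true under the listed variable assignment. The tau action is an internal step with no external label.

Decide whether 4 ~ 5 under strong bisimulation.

Answer: NOT BISIMILAR

Analysis:
Compute ~ classes (split until stable):
  round 0: {{0,1,2,3,4,5,6}}
  round 1: {{0,6},{1},{2,3,5},{4}}
  round 2: {{0,6},{1},{2},{3},{4},{5}}
Fixed point at round 3; 6 class(es).
class of 4: {4}; class of 5: {5}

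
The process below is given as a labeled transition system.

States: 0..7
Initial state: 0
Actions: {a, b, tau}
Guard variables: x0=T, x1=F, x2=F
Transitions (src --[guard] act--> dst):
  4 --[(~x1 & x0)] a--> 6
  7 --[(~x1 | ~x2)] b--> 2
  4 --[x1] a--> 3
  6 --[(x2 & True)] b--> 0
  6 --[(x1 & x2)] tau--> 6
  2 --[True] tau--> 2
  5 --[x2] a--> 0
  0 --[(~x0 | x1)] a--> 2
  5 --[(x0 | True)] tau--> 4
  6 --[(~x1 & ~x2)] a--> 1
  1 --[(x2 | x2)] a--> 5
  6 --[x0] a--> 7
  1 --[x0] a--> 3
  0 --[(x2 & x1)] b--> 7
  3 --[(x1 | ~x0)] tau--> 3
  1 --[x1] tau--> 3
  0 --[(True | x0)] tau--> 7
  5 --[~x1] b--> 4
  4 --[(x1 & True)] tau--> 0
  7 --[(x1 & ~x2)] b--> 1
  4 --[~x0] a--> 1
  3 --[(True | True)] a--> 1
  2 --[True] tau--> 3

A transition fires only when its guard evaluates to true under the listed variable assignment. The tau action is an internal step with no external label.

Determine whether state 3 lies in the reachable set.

Answer: REACHABLE

Working:
Guard filter leaves 11 enabled edge(s).
depth 0: {0}
depth 1: {7}  now seen {0,7}
depth 2: {2}  now seen {0,2,7}
depth 3: {3}  now seen {0,2,3,7}
depth 4: {1}  now seen {0,1,2,3,7}
R = {0,1,2,3,7}
trace reaching 3: tau·b·tau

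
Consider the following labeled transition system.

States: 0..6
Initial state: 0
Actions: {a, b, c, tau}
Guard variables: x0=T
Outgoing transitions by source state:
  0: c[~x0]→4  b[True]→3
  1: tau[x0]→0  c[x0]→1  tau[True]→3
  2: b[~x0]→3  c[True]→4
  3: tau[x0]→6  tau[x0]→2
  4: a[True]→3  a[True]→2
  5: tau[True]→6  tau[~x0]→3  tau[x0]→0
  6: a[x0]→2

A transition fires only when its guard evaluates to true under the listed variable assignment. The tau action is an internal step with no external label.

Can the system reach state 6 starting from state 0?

Answer: REACHABLE

Working:
After dropping false guards: 12 live edges.
depth 0: {0}
depth 1: {3}  now seen {0,3}
depth 2: {2,6}  now seen {0,2,3,6}
depth 3: {4}  now seen {0,2,3,4,6}
Reach set: {0,2,3,4,6}
witness 6: b·tau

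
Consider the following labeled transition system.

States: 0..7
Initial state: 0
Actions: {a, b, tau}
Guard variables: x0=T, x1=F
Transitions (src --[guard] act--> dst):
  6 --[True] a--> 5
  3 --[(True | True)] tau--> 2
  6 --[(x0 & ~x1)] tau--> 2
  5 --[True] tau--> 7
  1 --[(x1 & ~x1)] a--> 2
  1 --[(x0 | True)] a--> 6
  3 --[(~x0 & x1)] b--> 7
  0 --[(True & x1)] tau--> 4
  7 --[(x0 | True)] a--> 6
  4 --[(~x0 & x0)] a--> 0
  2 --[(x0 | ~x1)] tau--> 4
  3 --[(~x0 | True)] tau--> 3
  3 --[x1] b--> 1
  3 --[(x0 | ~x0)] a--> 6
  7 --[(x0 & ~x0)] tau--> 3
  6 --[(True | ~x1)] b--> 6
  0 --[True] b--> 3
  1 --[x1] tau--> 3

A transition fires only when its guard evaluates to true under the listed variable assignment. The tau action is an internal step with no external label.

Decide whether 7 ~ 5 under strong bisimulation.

Compute ~ classes (split until stable):
  round 0: {{0,1,2,3,4,5,6,7}}
  round 1: {{0},{1,7},{2,5},{3},{4},{6}}
  round 2: {{0},{1,7},{2},{3},{4},{5},{6}}
stable after 3 split(s): 7 block(s)
class of 7: {1,7}; class of 5: {5}

Answer: NOT BISIMILAR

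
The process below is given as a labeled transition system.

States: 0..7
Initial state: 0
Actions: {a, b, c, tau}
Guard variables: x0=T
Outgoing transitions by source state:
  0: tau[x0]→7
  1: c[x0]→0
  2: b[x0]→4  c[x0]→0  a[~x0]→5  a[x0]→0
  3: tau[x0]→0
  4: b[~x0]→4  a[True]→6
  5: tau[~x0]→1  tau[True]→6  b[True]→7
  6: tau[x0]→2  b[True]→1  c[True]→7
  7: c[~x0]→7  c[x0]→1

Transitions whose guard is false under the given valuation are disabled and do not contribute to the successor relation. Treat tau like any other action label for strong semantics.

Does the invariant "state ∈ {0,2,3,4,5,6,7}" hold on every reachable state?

Answer: INVARIANT VIOLATED at state 1

Analysis:
Inv-set: {0,2,3,4,5,6,7}
Reach set: {0,1,7}
  0: ok
  1: VIOLATES
  7: ok
counterexample path to 1: tau·c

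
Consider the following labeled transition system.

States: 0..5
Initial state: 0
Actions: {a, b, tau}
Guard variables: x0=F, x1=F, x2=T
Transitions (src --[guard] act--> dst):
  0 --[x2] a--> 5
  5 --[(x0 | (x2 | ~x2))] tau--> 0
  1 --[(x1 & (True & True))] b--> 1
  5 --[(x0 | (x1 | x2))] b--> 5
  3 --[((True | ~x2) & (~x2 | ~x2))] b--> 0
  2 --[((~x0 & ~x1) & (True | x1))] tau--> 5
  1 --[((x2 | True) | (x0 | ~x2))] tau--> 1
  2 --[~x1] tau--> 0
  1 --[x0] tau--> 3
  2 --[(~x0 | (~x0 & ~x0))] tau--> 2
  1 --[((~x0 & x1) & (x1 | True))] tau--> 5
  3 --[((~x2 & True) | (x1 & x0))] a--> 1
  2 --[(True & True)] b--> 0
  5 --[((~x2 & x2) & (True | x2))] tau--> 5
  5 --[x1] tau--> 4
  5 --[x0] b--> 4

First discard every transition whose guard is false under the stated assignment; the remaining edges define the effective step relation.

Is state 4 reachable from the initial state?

8 transition(s) survive guard evaluation.
depth 0: {0}
depth 1: {5}  cumulative {0,5}
Reach set: {0,5}

Answer: UNREACHABLE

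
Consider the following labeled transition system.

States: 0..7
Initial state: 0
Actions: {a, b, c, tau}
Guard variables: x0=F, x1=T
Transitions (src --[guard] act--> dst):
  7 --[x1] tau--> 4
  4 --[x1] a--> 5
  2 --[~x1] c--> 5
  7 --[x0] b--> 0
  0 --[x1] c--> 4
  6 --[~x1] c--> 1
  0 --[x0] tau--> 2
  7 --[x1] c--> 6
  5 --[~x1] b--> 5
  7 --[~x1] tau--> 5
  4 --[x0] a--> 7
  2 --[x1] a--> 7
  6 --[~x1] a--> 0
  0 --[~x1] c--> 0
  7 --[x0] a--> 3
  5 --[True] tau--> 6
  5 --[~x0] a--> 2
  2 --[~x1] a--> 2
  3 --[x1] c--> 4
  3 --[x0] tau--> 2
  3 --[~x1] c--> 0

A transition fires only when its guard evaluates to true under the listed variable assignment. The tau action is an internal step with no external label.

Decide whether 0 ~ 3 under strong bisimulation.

Refine partition for ~:
  P[0] = {{0,1,2,3,4,5,6,7}}
  P[1] = {{0,3},{1,6},{2,4},{5},{7}}
  P[2] = {{0,3},{1,6},{2},{4},{5},{7}}
stable after 3 split(s): 6 block(s)
0∈{0,3}, 3∈{0,3}

Answer: BISIMILAR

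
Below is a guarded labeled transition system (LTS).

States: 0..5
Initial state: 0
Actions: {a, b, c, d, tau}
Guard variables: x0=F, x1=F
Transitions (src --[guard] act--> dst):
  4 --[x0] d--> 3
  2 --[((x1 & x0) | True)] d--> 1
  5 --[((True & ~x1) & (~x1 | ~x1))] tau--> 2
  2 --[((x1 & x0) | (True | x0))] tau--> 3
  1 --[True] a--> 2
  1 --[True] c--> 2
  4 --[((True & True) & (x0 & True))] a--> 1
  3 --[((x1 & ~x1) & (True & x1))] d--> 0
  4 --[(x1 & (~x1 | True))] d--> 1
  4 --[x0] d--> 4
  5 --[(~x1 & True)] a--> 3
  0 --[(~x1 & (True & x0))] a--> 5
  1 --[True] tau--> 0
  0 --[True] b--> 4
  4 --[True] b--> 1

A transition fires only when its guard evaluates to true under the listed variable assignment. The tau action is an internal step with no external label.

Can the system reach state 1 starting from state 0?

Answer: REACHABLE

Trace:
After dropping false guards: 9 live edges.
depth 0: {0}
depth 1: {4}  total {0,4}
depth 2: {1}  total {0,1,4}
depth 3: {2}  total {0,1,2,4}
depth 4: {3}  total {0,1,2,3,4}
Reachable = {0,1,2,3,4}
witness 1: b·b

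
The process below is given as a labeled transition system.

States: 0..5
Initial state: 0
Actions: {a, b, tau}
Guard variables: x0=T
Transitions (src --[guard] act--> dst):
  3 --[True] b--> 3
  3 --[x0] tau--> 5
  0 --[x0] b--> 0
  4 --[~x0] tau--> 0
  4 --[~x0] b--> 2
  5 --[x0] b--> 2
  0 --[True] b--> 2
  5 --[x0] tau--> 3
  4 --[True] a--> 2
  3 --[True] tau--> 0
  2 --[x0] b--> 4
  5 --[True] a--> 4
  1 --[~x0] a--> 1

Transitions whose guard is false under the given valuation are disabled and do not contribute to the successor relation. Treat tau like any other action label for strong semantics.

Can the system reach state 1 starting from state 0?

Guard filter leaves 10 enabled edge(s).
depth 0: {0}
depth 1: {2}  total {0,2}
depth 2: {4}  total {0,2,4}
Reachable = {0,2,4}

Answer: UNREACHABLE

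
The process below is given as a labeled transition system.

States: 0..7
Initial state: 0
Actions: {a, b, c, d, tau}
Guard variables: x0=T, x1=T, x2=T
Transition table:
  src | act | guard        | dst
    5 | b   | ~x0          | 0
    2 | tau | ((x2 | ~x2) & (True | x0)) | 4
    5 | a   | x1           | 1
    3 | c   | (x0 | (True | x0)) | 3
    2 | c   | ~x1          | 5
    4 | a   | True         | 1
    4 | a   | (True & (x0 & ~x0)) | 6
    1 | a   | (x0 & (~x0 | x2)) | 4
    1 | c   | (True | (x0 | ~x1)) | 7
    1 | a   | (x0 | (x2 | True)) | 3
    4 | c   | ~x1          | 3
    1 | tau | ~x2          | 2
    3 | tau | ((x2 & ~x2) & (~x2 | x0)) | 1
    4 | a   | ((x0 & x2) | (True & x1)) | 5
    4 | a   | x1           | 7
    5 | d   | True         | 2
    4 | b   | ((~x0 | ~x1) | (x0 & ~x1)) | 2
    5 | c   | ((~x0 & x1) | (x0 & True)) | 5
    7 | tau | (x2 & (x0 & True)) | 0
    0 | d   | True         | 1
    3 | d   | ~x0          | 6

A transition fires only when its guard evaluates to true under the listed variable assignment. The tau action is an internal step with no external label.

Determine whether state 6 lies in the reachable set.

Answer: UNREACHABLE

Trace:
13 transition(s) survive guard evaluation.
depth 0: {0}
depth 1: {1}  cumulative {0,1}
depth 2: {3,4,7}  cumulative {0,1,3,4,7}
depth 3: {5}  cumulative {0,1,3,4,5,7}
depth 4: {2}  cumulative {0,1,2,3,4,5,7}
Reach set: {0,1,2,3,4,5,7}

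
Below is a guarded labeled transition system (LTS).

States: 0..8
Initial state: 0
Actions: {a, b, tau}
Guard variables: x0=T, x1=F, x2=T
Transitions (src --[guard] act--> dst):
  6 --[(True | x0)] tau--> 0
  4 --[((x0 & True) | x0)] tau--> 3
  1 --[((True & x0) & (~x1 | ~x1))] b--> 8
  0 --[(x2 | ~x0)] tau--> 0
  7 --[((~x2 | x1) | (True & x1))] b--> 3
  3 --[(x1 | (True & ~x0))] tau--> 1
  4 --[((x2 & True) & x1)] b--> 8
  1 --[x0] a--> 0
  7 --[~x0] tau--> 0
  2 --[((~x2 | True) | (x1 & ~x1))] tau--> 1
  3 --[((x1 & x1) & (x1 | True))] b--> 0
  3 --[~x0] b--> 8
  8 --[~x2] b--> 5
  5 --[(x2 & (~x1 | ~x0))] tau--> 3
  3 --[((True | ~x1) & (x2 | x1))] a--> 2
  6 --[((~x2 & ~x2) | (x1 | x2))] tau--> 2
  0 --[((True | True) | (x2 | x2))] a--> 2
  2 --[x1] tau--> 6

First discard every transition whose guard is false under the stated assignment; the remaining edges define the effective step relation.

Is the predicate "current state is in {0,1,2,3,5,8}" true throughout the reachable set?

Answer: INVARIANT HOLDS

Working:
Allowed set {0,1,2,3,5,8}
Reachable = {0,1,2,8}
  0: ok
  1: ok
  2: ok
  8: ok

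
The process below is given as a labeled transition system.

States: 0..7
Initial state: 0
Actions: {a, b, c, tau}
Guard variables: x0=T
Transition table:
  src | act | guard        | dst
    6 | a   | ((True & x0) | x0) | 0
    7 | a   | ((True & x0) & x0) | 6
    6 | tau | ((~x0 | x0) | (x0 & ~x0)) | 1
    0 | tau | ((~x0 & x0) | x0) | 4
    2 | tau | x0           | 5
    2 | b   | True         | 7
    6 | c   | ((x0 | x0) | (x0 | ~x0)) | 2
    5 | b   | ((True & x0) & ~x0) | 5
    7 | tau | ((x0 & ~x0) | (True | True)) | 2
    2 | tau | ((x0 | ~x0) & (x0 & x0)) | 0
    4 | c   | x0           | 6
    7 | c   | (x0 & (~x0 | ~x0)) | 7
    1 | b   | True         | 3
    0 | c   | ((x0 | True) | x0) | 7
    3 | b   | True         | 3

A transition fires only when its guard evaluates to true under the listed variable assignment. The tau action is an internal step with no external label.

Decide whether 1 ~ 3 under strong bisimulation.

Answer: BISIMILAR

Working:
Bisimulation quotient by refinement:
  P[0] = {{0,1,2,3,4,5,6,7}}
  P[1] = {{0},{1,3},{2},{4},{5},{6},{7}}
stable after 2 split(s): 7 block(s)
[1]={1,3}  [3]={1,3}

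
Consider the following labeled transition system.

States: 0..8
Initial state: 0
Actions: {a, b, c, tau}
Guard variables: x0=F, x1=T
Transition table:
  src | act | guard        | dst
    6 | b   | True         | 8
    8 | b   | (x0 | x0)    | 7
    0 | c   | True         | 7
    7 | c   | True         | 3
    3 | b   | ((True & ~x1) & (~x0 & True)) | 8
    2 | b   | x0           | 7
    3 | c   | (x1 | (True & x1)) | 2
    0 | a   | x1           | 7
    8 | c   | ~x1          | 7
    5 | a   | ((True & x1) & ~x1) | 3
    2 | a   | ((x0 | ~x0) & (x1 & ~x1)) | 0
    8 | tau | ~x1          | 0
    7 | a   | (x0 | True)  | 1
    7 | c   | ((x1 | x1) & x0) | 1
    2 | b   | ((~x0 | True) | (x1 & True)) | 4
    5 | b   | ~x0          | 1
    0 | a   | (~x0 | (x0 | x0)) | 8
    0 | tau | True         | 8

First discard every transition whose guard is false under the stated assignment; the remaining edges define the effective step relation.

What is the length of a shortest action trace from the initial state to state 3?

Answer: 2

Working:
Layered search for 3:
  Layer 0: {0}
  Layer 1: {7,8}
  Layer 2: {1,3}
first hit 3 at d=2 via a·c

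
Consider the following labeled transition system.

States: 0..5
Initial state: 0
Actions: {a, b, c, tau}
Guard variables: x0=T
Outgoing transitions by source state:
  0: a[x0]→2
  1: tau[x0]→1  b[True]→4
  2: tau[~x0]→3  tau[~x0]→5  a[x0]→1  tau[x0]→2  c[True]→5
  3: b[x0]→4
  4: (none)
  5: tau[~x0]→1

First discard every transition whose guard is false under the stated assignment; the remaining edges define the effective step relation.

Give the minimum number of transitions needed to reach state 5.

Answer: 2

Working:
Breadth-first toward 5:
  Layer 0: {0}
  Layer 1: {2}
  Layer 2: {1,5}
first hit 5 at d=2 via a·c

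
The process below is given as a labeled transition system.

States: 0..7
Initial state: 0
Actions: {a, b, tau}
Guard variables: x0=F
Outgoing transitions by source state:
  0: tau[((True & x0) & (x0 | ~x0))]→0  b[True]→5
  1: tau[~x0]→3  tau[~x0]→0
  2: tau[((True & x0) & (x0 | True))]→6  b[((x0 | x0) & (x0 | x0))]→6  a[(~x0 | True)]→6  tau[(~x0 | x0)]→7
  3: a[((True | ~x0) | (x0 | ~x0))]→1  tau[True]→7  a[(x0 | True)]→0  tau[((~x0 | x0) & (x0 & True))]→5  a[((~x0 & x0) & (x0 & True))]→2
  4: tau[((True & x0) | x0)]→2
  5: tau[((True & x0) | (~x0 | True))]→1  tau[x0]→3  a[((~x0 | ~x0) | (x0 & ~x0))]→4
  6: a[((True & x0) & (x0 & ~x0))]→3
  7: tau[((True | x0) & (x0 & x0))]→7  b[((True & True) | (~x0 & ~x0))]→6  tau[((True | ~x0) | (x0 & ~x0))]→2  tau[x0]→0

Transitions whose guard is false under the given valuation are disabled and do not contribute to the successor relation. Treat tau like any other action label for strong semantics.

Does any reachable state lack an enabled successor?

Answer: DEADLOCK at state 4

Working:
Reach set: {0,1,2,3,4,5,6,7}
  0: b→5  [1 exit(s)]
  1: tau→0  tau→3  [2 exit(s)]
  2: a→6  tau→7  [2 exit(s)]
  3: a→0  a→1  tau→7  [3 exit(s)]
  4: ∅  [STUCK]
  5: a→4  tau→1  [2 exit(s)]
  6: ∅  [STUCK]
  7: b→6  tau→2  [2 exit(s)]
trace reaching 4: b·a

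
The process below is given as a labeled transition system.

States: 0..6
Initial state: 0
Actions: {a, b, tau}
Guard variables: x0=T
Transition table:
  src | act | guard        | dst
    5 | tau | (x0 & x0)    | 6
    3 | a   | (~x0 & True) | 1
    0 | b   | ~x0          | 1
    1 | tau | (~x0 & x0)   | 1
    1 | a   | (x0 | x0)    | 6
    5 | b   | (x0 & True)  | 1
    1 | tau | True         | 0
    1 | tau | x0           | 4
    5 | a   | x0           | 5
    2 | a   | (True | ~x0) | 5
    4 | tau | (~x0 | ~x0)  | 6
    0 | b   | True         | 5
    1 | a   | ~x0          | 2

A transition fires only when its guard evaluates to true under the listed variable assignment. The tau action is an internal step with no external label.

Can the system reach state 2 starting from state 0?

Answer: UNREACHABLE

Trace:
Guard filter leaves 8 enabled edge(s).
L0 = {0}
L1 = {5}  total {0,5}
L2 = {1,6}  total {0,1,5,6}
L3 = {4}  total {0,1,4,5,6}
Reach set: {0,1,4,5,6}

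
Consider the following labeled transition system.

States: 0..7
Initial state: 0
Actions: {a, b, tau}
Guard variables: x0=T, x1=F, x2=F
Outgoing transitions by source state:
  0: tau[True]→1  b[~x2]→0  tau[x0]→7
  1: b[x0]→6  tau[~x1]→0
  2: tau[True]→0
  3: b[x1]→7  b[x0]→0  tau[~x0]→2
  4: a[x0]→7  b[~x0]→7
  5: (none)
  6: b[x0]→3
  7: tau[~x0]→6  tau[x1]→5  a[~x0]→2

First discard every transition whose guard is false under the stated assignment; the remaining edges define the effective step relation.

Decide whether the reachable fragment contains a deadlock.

Answer: DEADLOCK at state 7

Working:
R = {0,1,3,6,7}
  0: b→0  tau→1  tau→7  [3 exit(s)]
  1: b→6  tau→0  [2 exit(s)]
  3: b→0  [1 exit(s)]
  6: b→3  [1 exit(s)]
  7: ∅  [deadlock]
witness 7: tau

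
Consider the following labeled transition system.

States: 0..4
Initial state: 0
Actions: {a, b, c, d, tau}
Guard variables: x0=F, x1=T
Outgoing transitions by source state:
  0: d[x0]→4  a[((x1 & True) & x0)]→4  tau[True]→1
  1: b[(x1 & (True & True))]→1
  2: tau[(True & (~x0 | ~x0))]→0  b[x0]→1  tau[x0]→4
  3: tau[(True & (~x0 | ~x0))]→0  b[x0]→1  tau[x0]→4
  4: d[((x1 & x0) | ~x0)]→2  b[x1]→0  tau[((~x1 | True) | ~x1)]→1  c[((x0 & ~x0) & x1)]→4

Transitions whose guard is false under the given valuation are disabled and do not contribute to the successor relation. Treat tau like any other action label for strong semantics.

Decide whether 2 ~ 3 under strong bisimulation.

Answer: BISIMILAR

Trace:
Refine partition for ~:
  P[0] = {{0,1,2,3,4}}
  P[1] = {{0,2,3},{1},{4}}
  P[2] = {{0},{1},{2,3},{4}}
Fixed point at round 3; 4 class(es).
[2]={2,3}  [3]={2,3}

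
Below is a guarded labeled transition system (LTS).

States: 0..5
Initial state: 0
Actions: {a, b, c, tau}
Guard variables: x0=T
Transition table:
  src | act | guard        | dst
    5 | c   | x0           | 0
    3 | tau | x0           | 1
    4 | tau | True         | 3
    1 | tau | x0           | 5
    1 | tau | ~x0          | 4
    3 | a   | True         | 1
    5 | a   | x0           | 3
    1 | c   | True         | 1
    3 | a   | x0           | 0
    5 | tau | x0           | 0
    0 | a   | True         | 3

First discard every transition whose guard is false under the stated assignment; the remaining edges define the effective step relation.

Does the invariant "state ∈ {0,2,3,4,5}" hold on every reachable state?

Answer: INVARIANT VIOLATED at state 1

Working:
Safe = {0,2,3,4,5}
R = {0,1,3,5}
  0: safe
  1: VIOLATES
  3: safe
  5: safe
witness against invariant: a·tau → 1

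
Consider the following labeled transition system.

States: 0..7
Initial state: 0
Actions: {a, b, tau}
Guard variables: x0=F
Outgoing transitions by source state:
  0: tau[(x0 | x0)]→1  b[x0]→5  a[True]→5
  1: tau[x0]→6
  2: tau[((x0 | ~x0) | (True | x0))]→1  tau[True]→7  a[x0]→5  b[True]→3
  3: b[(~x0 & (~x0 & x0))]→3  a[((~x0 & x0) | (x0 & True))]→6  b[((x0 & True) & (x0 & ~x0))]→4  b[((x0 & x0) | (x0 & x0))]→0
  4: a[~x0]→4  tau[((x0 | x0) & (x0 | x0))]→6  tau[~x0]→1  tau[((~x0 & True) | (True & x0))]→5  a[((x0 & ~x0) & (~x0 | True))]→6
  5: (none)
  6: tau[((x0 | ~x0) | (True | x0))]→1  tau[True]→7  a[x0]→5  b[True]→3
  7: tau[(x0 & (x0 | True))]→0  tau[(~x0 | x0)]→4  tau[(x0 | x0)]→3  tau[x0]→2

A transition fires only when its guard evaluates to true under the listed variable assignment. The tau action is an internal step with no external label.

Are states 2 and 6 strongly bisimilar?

Refine partition for ~:
  P[0] = {{0,1,2,3,4,5,6,7}}
  P[1] = {{0},{1,3,5},{2,6},{4},{7}}
5 equivalence class(es) (converged in 2)
class of 2: {2,6}; class of 6: {2,6}

Answer: BISIMILAR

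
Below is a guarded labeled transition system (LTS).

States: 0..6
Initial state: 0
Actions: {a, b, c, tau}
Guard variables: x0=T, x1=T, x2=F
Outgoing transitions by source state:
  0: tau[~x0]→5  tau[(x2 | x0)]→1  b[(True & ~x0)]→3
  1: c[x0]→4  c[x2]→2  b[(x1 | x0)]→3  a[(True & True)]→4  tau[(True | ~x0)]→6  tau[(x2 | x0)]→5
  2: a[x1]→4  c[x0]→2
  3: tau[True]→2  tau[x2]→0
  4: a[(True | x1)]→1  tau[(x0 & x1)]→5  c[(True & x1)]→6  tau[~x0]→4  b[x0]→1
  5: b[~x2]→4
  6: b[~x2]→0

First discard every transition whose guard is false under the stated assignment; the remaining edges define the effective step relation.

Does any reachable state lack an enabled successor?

Answer: DEADLOCK-FREE

Working:
Reach set: {0,1,2,3,4,5,6}
  0: tau→1  [1 exit(s)]
  1: a→4  b→3  c→4  tau→5  tau→6  [5 exit(s)]
  2: a→4  c→2  [2 exit(s)]
  3: tau→2  [1 exit(s)]
  4: a→1  b→1  c→6  tau→5  [4 exit(s)]
  5: b→4  [1 exit(s)]
  6: b→0  [1 exit(s)]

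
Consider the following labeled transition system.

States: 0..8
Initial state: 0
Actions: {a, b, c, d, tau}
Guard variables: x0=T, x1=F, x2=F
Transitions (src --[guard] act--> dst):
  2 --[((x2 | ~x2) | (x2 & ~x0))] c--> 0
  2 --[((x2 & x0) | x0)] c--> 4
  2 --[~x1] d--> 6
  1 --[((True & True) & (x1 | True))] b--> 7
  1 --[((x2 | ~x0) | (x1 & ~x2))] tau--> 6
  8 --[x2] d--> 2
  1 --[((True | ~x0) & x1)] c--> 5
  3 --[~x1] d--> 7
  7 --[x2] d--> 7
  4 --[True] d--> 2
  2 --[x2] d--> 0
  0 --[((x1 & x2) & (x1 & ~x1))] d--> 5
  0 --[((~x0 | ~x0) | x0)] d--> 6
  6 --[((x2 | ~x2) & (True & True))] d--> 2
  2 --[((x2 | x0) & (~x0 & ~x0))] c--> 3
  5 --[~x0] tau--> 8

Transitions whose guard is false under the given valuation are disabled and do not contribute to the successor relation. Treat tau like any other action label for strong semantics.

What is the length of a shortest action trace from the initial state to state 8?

Answer: UNREACHABLE

Trace:
Layered search for 8:
  L0 = {0}
  L1 = {6}
  L2 = {2}
  L3 = {4}
8 never appears.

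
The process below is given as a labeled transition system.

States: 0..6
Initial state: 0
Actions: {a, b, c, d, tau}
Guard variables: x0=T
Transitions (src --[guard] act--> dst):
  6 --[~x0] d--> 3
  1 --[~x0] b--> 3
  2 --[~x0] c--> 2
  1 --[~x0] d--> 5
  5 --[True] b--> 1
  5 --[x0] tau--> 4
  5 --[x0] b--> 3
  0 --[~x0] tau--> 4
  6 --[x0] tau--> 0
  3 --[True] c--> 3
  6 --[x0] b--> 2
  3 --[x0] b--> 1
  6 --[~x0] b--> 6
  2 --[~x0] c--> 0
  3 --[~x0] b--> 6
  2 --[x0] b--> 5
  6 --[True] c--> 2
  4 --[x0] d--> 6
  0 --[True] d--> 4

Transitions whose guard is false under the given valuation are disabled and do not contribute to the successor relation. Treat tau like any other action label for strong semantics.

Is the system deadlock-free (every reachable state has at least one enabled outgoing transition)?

R = {0,1,2,3,4,5,6}
  0: d→4  [deg 1]
  1: ∅  [STUCK]
  2: b→5  [deg 1]
  3: b→1  c→3  [deg 2]
  4: d→6  [deg 1]
  5: b→1  b→3  tau→4  [deg 3]
  6: b→2  c→2  tau→0  [deg 3]
trace reaching 1: d·d·b·b·b

Answer: DEADLOCK at state 1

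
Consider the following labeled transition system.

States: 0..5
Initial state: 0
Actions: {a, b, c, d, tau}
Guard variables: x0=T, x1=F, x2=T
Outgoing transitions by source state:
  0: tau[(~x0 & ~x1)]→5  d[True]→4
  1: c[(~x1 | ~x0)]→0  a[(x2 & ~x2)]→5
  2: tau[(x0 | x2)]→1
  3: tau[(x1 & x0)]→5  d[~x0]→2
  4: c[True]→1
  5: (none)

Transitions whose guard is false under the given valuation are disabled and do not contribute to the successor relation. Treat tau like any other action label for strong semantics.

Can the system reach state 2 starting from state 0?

4 transition(s) survive guard evaluation.
Layer 0: {0}
Layer 1: {4}  now seen {0,4}
Layer 2: {1}  now seen {0,1,4}
R = {0,1,4}

Answer: UNREACHABLE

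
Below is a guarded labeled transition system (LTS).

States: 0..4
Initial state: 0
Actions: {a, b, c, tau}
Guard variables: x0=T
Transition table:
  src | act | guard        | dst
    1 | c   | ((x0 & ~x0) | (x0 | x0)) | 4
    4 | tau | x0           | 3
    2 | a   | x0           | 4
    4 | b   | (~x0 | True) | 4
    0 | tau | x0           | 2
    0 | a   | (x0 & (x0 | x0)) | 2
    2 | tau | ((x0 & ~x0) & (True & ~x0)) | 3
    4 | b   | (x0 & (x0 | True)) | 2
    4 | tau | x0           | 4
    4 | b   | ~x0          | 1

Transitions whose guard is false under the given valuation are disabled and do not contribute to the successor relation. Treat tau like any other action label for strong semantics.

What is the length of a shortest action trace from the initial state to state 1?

BFS to 1:
  Layer 0: {0}
  Layer 1: {2}
  Layer 2: {4}
  Layer 3: {3}
1 never appears.

Answer: UNREACHABLE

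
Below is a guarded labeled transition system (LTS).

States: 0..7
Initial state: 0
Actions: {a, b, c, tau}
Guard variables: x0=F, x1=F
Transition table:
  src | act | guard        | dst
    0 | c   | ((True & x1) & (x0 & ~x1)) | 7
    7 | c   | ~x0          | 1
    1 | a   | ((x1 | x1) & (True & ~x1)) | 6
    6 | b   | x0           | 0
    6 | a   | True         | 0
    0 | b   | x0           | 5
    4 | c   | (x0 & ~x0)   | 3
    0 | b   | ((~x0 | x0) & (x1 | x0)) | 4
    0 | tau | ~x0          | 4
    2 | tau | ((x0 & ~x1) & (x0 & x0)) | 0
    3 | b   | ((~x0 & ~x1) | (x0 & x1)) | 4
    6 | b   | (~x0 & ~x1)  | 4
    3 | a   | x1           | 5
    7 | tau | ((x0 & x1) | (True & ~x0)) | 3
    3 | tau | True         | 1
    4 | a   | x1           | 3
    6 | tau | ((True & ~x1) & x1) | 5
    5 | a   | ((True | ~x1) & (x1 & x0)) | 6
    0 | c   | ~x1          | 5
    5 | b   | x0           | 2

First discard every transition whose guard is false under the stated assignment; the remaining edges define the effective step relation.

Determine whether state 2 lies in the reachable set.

After dropping false guards: 8 live edges.
depth 0: {0}
depth 1: {4,5}  total {0,4,5}
Reach set: {0,4,5}

Answer: UNREACHABLE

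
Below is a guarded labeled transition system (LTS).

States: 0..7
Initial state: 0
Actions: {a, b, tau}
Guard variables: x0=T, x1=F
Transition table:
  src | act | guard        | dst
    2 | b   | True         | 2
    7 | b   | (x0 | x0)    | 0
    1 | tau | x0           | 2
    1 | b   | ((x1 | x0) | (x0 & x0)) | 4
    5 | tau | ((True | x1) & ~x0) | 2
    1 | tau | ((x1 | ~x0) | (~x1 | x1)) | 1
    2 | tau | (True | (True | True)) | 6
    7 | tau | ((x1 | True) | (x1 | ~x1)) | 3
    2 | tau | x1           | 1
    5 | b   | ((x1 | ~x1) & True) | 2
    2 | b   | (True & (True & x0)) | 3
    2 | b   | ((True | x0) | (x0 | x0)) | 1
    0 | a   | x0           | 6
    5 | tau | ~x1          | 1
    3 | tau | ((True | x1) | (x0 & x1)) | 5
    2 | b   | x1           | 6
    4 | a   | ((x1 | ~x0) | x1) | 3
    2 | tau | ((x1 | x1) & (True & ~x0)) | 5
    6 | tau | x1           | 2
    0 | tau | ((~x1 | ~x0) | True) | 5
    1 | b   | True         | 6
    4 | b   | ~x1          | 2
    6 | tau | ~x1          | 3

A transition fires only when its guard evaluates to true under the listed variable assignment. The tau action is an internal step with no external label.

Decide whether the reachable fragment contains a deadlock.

Reachable = {0,1,2,3,4,5,6}
  0: a→6  tau→5  [2 out]
  1: b→4  b→6  tau→1  tau→2  [4 out]
  2: b→1  b→2  b→3  tau→6  [4 out]
  3: tau→5  [1 out]
  4: b→2  [1 out]
  5: b→2  tau→1  [2 out]
  6: tau→3  [1 out]

Answer: DEADLOCK-FREE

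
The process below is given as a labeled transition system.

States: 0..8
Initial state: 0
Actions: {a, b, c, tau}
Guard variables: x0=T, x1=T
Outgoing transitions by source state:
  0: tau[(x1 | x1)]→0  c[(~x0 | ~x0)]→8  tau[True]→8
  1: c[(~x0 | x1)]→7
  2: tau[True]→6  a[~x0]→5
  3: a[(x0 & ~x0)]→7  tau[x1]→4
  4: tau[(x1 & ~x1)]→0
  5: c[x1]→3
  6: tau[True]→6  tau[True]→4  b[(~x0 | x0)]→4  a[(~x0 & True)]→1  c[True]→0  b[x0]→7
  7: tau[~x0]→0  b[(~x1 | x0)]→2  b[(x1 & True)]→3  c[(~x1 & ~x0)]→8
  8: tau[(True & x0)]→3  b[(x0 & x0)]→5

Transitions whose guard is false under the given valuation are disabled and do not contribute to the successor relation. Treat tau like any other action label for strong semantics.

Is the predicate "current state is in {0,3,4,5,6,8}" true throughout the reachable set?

Safe = {0,3,4,5,6,8}
R = {0,3,4,5,8}
  0: ok
  3: ok
  4: ok
  5: ok
  8: ok

Answer: INVARIANT HOLDS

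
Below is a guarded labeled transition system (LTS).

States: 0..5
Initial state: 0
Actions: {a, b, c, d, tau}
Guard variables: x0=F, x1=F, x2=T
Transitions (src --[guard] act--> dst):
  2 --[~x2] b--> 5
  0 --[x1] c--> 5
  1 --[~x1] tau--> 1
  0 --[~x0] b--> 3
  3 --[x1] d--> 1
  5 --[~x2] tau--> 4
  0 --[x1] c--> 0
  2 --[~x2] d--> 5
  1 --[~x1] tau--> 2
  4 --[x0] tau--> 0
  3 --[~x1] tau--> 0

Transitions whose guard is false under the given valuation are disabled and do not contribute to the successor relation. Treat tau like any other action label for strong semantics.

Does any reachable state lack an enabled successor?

Reach set: {0,3}
  0: b→3  [1 exit(s)]
  3: tau→0  [1 exit(s)]

Answer: DEADLOCK-FREE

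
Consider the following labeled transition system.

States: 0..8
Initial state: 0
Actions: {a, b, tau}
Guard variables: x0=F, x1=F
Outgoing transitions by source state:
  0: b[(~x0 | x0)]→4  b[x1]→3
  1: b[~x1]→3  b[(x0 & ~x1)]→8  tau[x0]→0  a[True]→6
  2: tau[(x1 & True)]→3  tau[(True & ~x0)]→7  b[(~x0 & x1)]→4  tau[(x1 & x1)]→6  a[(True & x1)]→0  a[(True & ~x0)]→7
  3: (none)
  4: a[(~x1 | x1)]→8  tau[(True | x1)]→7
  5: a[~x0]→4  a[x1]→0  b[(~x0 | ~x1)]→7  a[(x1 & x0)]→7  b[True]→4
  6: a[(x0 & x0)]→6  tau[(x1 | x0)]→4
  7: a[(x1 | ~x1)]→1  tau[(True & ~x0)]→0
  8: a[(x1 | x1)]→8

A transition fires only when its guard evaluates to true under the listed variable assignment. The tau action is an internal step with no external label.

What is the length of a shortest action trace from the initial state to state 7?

BFS to 7:
  depth 0: {0}
  depth 1: {4}
  depth 2: {7,8}
first hit 7 at d=2 via b·tau

Answer: 2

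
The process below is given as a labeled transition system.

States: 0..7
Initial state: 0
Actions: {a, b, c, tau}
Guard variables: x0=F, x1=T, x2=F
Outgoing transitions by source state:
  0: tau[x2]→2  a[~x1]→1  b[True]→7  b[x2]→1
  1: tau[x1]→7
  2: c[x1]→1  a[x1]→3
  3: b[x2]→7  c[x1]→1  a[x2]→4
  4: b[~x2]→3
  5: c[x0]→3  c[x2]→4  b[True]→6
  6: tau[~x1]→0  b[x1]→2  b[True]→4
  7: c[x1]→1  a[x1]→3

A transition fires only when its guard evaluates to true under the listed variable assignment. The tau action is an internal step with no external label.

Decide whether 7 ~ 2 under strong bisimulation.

Answer: BISIMILAR

Trace:
Compute ~ classes (split until stable):
  P[0] = {{0,1,2,3,4,5,6,7}}
  P[1] = {{0,4,5,6},{1},{2,7},{3}}
  P[2] = {{0},{1},{2,7},{3},{4},{5},{6}}
7 equivalence class(es) (converged in 3)
class of 7: {2,7}; class of 2: {2,7}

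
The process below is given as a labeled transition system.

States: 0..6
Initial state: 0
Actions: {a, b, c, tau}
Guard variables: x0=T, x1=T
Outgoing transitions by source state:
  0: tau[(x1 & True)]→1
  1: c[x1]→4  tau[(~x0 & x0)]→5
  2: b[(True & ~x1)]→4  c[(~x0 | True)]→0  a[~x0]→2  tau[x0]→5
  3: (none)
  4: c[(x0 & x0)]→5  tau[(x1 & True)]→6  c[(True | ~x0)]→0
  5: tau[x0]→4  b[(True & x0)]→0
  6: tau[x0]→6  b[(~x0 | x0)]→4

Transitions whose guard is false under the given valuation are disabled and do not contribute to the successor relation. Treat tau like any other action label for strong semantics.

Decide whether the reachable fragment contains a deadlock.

Reachable = {0,1,4,5,6}
  0: tau→1  [1 out]
  1: c→4  [1 out]
  4: c→0  c→5  tau→6  [3 out]
  5: b→0  tau→4  [2 out]
  6: b→4  tau→6  [2 out]

Answer: DEADLOCK-FREE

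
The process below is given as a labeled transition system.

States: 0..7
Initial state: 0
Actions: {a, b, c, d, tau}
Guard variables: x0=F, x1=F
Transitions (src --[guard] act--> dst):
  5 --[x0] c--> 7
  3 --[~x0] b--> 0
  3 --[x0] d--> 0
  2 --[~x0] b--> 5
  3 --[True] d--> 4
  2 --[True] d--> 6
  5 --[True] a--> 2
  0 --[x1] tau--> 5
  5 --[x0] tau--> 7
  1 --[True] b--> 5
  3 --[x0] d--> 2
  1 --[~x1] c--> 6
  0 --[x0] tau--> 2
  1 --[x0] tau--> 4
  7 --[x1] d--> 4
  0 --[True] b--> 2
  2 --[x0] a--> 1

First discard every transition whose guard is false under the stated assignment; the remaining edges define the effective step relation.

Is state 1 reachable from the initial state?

Answer: UNREACHABLE

Analysis:
Guard filter leaves 8 enabled edge(s).
depth 0: {0}
depth 1: {2}  total {0,2}
depth 2: {5,6}  total {0,2,5,6}
R = {0,2,5,6}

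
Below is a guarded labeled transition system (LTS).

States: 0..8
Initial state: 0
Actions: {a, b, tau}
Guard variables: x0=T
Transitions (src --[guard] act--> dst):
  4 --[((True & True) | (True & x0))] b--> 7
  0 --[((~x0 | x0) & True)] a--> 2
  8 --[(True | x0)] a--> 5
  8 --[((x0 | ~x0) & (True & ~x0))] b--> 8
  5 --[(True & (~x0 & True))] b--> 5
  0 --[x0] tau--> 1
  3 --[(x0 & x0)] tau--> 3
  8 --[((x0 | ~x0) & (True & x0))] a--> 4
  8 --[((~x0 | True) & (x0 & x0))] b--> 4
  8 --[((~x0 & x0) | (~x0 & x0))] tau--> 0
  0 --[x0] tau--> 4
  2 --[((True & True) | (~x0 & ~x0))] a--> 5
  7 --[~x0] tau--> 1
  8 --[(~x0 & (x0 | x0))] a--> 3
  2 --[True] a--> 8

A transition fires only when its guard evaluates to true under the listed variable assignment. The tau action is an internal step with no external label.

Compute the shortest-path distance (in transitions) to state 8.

BFS to 8:
  depth 0: {0}
  depth 1: {1,2,4}
  depth 2: {5,7,8}
depth(8)=2, e.g. a·a

Answer: 2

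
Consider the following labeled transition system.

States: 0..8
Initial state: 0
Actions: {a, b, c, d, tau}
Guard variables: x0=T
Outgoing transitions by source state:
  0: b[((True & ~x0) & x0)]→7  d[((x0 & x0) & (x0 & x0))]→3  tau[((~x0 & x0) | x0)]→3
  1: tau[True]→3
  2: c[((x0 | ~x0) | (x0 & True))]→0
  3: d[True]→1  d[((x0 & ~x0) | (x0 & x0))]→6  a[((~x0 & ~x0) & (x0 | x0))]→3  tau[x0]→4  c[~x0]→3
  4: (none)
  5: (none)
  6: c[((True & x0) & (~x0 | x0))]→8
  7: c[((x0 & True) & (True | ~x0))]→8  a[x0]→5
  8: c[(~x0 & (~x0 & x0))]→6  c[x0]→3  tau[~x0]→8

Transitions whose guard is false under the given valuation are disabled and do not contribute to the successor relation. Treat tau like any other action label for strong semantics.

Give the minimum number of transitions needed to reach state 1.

Answer: 2

Trace:
Layered search for 1:
  Layer 0: {0}
  Layer 1: {3}
  Layer 2: {1,4,6}
depth(1)=2, e.g. d·d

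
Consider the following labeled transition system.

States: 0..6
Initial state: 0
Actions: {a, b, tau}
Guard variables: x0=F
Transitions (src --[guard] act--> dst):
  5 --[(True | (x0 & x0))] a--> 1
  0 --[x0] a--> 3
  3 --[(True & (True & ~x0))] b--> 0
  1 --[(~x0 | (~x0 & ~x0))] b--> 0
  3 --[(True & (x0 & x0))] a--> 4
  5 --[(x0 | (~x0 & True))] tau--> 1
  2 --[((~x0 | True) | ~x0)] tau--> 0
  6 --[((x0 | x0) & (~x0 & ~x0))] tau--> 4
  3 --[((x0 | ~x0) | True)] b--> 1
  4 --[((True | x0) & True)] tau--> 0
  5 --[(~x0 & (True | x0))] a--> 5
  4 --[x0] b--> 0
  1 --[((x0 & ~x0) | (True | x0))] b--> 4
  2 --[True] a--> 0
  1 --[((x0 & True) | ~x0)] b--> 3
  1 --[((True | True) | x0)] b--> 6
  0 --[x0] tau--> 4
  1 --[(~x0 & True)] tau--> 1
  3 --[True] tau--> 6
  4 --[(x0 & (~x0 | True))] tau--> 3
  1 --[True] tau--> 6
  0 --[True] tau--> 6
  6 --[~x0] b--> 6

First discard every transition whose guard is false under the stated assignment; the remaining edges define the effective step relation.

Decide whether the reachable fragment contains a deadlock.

Reachable = {0,6}
  0: tau→6  [deg 1]
  6: b→6  [deg 1]

Answer: DEADLOCK-FREE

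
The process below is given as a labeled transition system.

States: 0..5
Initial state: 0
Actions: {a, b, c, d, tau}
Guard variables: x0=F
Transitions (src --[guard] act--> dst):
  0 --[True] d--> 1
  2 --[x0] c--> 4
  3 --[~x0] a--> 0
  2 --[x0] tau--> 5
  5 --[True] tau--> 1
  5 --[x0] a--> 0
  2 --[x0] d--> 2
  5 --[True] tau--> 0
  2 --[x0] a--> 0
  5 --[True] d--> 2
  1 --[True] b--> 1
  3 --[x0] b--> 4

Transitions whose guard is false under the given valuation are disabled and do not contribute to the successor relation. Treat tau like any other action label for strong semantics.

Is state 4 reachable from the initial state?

6 transition(s) survive guard evaluation.
Layer 0: {0}
Layer 1: {1}  total {0,1}
Reachable = {0,1}

Answer: UNREACHABLE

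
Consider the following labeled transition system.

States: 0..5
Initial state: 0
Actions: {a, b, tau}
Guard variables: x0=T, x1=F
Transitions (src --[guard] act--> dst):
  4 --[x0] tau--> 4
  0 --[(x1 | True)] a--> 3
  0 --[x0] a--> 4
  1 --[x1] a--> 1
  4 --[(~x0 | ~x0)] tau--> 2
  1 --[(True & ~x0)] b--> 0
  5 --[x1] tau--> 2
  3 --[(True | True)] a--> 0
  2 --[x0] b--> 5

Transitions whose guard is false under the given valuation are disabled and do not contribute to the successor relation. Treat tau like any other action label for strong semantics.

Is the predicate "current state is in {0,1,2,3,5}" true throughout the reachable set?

Safe = {0,1,2,3,5}
Reachable = {0,3,4}
  0: ✓
  3: ✓
  4: ✗ unsafe
reach 4 via a — violates

Answer: INVARIANT VIOLATED at state 4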